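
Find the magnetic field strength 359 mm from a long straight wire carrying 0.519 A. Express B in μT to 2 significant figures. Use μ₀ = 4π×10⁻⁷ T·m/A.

For an infinitely long straight wire, B = μ₀I/(2πd).
B = (4π×10⁻⁷ × 0.519) / (2π × 0.359) = 2.89×10⁻⁷ T.

B ≈ 0.29 μT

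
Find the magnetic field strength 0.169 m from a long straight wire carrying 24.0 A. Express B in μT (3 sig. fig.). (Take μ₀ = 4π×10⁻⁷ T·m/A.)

For an infinitely long straight wire, B = μ₀I/(2πd).
B = (4π×10⁻⁷ × 24.0) / (2π × 0.169) = 2.84×10⁻⁵ T.

B ≈ 28.4 μT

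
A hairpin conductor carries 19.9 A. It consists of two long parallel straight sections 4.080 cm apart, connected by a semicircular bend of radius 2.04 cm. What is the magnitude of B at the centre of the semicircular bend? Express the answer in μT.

The semicircular arc contributes B_arc = μ₀I·π/(4πR) = μ₀I/(4R) = 3.06×10⁻⁴ T.
Each semi-infinite lead is at perpendicular distance R = 0.0204 m from the centre, with the perpendicular foot at its near end, so it contributes μ₀I/(4πR); both point the same way, together 1.95×10⁻⁴ T.
Arc and leads all point the same direction: B = 3.06×10⁻⁴ + 1.95×10⁻⁴ = 5.02×10⁻⁴ T.

B ≈ 502 μT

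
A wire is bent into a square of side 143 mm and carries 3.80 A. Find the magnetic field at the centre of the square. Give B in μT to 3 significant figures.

B ≈ 30.1 μT

Each side is a finite straight segment at perpendicular distance d = a/(2 tan(π/4)) = 0.0715 m from the centre, with end-angles ±π/4.
One side contributes B₁ = (μ₀I/4πd)·2 sin(π/4) = 7.52×10⁻⁶ T.
All 4 sides add in the same direction: B = 4 × 7.52×10⁻⁶ = 3.01×10⁻⁵ T.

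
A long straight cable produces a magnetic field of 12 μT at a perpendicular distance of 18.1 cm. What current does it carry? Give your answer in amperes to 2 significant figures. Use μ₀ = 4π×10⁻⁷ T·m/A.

For a long straight wire B = μ₀I/(2πd), so I = 2πdB/μ₀.
I = 2π × 0.181 × 1.20×10⁻⁵ / (4π×10⁻⁷) = 10.9 A.

I ≈ 11 A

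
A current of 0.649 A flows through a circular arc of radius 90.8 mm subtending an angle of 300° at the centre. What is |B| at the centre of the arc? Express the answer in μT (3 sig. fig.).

B ≈ 3.74 μT

The Biot–Savart field of a circular arc at its centre is B = μ₀Iφ/(4πR), with φ = 5.236 rad.
B = (4π×10⁻⁷ × 0.649 × 5.236) / (4π × 0.0908) = 3.74×10⁻⁶ T.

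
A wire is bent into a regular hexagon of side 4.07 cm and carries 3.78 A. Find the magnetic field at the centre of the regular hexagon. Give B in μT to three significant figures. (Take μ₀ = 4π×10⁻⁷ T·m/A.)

B ≈ 64.3 μT

Each side is a finite straight segment at perpendicular distance d = a/(2 tan(π/6)) = 0.03525 m from the centre, with end-angles ±π/6.
One side contributes B₁ = (μ₀I/4πd)·2 sin(π/6) = 1.07×10⁻⁵ T.
All 6 sides add in the same direction: B = 6 × 1.07×10⁻⁵ = 6.43×10⁻⁵ T.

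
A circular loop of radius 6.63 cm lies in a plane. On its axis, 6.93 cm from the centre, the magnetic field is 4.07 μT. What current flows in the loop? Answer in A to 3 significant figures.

On the axis of a loop, B = μ₀IR²/[2(R²+z²)^(3/2)], so I = 2B(R²+z²)^(3/2)/(μ₀R²).
R² + z² = 0.004396 + 0.004802 = 0.009198 m²; raised to 3/2 gives 8.82×10⁻⁴ m³.
I = 2 × 4.07×10⁻⁶ × 8.82×10⁻⁴ / (1.26×10⁻⁶ × 0.004396) = 1.30 A.

I ≈ 1.30 A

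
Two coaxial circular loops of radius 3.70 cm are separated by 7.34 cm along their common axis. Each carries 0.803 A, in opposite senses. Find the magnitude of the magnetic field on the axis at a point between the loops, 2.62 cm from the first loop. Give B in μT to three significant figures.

Each loop contributes B = μ₀IR²/[2(R²+z²)^(3/2)] on the axis, with z measured from that loop.
Loop 1 (z = 0.0262 m): B₁ = 7.41×10⁻⁶ T. Loop 2 (z = 0.0472 m): B₂ = 3.20×10⁻⁶ T.
The fields oppose: B = |B₁ − B₂| = 4.21×10⁻⁶ T.

B ≈ 4.21 μT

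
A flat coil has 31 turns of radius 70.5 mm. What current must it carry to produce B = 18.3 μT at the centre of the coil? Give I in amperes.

For an N-turn coil, B = Nμ₀I/(2R) with R = 0.0705 m, so I = 2RB/(Nμ₀) = 2 × 0.0705 × 1.83×10⁻⁵ / (31 × 4π×10⁻⁷) = 6.62×10⁻² A.

I ≈ 0.0662 A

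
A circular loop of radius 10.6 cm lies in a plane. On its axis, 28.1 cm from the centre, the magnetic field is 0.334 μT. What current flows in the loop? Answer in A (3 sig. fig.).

On the axis of a loop, B = μ₀IR²/[2(R²+z²)^(3/2)], so I = 2B(R²+z²)^(3/2)/(μ₀R²).
R² + z² = 0.01124 + 0.07896 = 0.0902 m²; raised to 3/2 gives 2.71×10⁻² m³.
I = 2 × 3.34×10⁻⁷ × 2.71×10⁻² / (1.26×10⁻⁶ × 0.01124) = 1.28 A.

I ≈ 1.28 A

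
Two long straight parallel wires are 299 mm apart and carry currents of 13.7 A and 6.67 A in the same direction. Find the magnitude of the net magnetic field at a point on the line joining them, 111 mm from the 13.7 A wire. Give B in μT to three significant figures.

B ≈ 17.6 μT

Each long wire gives B = μ₀I/(2πd). Distances are d₁ = 0.111 m and d₂ = 0.188 m.
B₁ = 2.47×10⁻⁵ T, B₂ = 7.10×10⁻⁶ T.
Between parallel currents the two contributions point in opposite directions, so they subtract. B = |B₁ − B₂| = |2.47×10⁻⁵ − 7.10×10⁻⁶| = 1.76×10⁻⁵ T.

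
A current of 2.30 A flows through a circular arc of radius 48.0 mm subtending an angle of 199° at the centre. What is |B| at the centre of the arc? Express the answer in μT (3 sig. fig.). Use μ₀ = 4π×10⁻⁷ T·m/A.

B ≈ 16.6 μT

The Biot–Savart field of a circular arc at its centre is B = μ₀Iφ/(4πR), with φ = 3.473 rad.
B = (4π×10⁻⁷ × 2.30 × 3.473) / (4π × 0.048) = 1.66×10⁻⁵ T.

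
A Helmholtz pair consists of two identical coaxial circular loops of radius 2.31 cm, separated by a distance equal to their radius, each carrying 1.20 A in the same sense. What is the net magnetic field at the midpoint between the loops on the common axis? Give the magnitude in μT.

Each loop contributes B = μ₀IR²/[2(R²+z²)^(3/2)] on the axis, with z measured from that loop.
Loop 1 (z = 0.01155 m): B₁ = 2.34×10⁻⁵ T. Loop 2 (z = 0.01155 m): B₂ = 2.34×10⁻⁵ T.
The fields add: B = B₁ + B₂ = 4.67×10⁻⁵ T.

B ≈ 46.7 μT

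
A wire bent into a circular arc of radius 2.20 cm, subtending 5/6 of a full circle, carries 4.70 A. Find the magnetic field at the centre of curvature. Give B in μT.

The Biot–Savart field of a circular arc at its centre is B = μ₀Iφ/(4πR), with φ = 5.236 rad.
B = (4π×10⁻⁷ × 4.70 × 5.236) / (4π × 0.022) = 1.12×10⁻⁴ T.

B ≈ 112 μT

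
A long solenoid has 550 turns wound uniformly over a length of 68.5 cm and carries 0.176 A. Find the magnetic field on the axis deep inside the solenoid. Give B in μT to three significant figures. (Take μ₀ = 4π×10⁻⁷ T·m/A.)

Inside a long solenoid, B = μ₀nI with n = 802.9 turns/m.
B = 4π×10⁻⁷ × 802.9 × 0.176 = 1.78×10⁻⁴ T.

B ≈ 178 μT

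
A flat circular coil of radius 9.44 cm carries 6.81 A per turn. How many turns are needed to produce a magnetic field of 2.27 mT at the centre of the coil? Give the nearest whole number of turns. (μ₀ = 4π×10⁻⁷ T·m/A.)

For an N-turn coil, B = Nμ₀I/(2R). A single turn gives B₁ = 4.53×10⁻⁵ T with R = 0.0944 m.
N = B/B₁ = 2.27×10⁻³ / 4.53×10⁻⁵ = 50.08.

N = 50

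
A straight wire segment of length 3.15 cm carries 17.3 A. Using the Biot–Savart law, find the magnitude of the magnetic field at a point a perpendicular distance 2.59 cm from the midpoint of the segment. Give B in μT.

For a finite straight segment, B = (μ₀I/4πd)(sinθ₁ + sinθ₂), where θ₁, θ₂ are the angles from the perpendicular to each end.
The perpendicular from the point meets the wire at its midpoint, so each end is L/2 = 0.01575 m away along the wire.
sinθ₁ = 0.01575/√(0.01575²+0.0259²) = 0.5196; sinθ₂ = 0.01575/√(0.01575²+0.0259²) = 0.5196.
B = (4π×10⁻⁷ × 17.3) / (4π × 0.0259) × (0.5196 + 0.5196) = 6.94×10⁻⁵ T.

B ≈ 69.4 μT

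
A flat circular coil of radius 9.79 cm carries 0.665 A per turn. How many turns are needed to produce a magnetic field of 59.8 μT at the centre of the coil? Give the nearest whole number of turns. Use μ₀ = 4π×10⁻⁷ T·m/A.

For an N-turn coil, B = Nμ₀I/(2R). A single turn gives B₁ = 4.27×10⁻⁶ T with R = 0.0979 m.
N = B/B₁ = 5.98×10⁻⁵ / 4.27×10⁻⁶ = 14.01.

N = 14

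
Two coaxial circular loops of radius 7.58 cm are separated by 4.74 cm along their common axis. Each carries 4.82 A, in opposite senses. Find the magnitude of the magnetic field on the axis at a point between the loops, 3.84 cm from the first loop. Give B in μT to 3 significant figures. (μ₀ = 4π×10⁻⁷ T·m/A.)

Each loop contributes B = μ₀IR²/[2(R²+z²)^(3/2)] on the axis, with z measured from that loop.
Loop 1 (z = 0.0384 m): B₁ = 2.84×10⁻⁵ T. Loop 2 (z = 0.009 m): B₂ = 3.91×10⁻⁵ T.
The fields oppose: B = |B₁ − B₂| = 1.08×10⁻⁵ T.

B ≈ 10.8 μT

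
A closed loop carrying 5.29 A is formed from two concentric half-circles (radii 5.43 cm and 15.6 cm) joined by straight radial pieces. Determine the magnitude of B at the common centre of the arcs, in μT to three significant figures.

B ≈ 20.0 μT

The radial connectors point toward the centre, so dl × r̂ = 0 and they contribute nothing.
Each semicircle gives μ₀I/(4R): inner arc 3.06×10⁻⁵ T, outer arc 1.07×10⁻⁵ T.
The two arcs carry current in opposite angular senses, so their fields oppose: B = |3.06×10⁻⁵ − 1.07×10⁻⁵| = 2.00×10⁻⁵ T.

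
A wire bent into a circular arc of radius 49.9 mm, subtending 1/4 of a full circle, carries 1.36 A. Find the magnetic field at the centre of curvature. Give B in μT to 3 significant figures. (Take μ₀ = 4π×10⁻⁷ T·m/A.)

B ≈ 4.28 μT

The Biot–Savart field of a circular arc at its centre is B = μ₀Iφ/(4πR), with φ = 1.571 rad.
B = (4π×10⁻⁷ × 1.36 × 1.571) / (4π × 0.0499) = 4.28×10⁻⁶ T.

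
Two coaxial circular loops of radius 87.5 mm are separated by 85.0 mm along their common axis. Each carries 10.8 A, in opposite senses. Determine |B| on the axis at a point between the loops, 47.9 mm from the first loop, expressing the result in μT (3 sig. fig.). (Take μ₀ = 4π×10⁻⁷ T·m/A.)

Each loop contributes B = μ₀IR²/[2(R²+z²)^(3/2)] on the axis, with z measured from that loop.
Loop 1 (z = 0.0479 m): B₁ = 5.23×10⁻⁵ T. Loop 2 (z = 0.0371 m): B₂ = 6.05×10⁻⁵ T.
The fields oppose: B = |B₁ − B₂| = 8.18×10⁻⁶ T.

B ≈ 8.18 μT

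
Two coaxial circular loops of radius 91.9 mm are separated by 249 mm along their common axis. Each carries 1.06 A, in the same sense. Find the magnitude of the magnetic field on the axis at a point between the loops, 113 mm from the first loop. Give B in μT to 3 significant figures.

B ≈ 3.09 μT

Each loop contributes B = μ₀IR²/[2(R²+z²)^(3/2)] on the axis, with z measured from that loop.
Loop 1 (z = 0.113 m): B₁ = 1.82×10⁻⁶ T. Loop 2 (z = 0.136 m): B₂ = 1.27×10⁻⁶ T.
The fields add: B = B₁ + B₂ = 3.09×10⁻⁶ T.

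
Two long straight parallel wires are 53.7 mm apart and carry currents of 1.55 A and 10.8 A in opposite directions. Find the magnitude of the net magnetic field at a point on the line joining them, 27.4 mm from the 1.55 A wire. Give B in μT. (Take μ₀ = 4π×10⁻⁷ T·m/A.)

Each long wire gives B = μ₀I/(2πd). Distances are d₁ = 0.0274 m and d₂ = 0.0263 m.
B₁ = 1.13×10⁻⁵ T, B₂ = 8.21×10⁻⁵ T.
Between antiparallel currents both contributions point the same way, so they add. B = B₁ + B₂ = 1.13×10⁻⁵ + 8.21×10⁻⁵ = 9.34×10⁻⁵ T.

B ≈ 93.4 μT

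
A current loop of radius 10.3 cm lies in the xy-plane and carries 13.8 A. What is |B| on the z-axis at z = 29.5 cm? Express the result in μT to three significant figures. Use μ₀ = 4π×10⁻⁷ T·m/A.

B ≈ 3.02 μT

On the axis of a circular loop, B = μ₀IR² / [2(R²+z²)^(3/2)].
R² + z² = (0.103)² + (0.295)² = 0.09763 m², and (R²+z²)^(3/2) = 3.05×10⁻² m³.
B = (4π×10⁻⁷ × 13.8 × 0.01061) / (2 × 3.05×10⁻²) = 3.02×10⁻⁶ T.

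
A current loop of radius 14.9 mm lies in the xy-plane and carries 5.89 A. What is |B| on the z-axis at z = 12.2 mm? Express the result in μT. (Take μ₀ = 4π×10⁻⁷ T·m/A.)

On the axis of a circular loop, B = μ₀IR² / [2(R²+z²)^(3/2)].
R² + z² = (0.0149)² + (0.0122)² = 0.0003708 m², and (R²+z²)^(3/2) = 7.14×10⁻⁶ m³.
B = (4π×10⁻⁷ × 5.89 × 0.000222) / (2 × 7.14×10⁻⁶) = 1.15×10⁻⁴ T.

B ≈ 115 μT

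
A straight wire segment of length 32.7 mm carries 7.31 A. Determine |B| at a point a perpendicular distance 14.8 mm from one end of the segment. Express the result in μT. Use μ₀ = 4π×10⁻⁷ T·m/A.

B ≈ 45.0 μT

For a finite straight segment, B = (μ₀I/4πd)(sinθ₁ + sinθ₂), where θ₁, θ₂ are the angles from the perpendicular to each end.
The perpendicular foot is at one end, so the two end-offsets along the wire are 0 and L = 0.0327 m.
sinθ₁ = 0/√(0²+0.0148²) = 0.0000; sinθ₂ = 0.0327/√(0.0327²+0.0148²) = 0.9110.
B = (4π×10⁻⁷ × 7.31) / (4π × 0.0148) × (0.0000 + 0.9110) = 4.50×10⁻⁵ T.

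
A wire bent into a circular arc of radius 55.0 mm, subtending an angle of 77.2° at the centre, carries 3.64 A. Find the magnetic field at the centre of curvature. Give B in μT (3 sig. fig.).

B ≈ 8.92 μT

The Biot–Savart field of a circular arc at its centre is B = μ₀Iφ/(4πR), with φ = 1.347 rad.
B = (4π×10⁻⁷ × 3.64 × 1.347) / (4π × 0.055) = 8.92×10⁻⁶ T.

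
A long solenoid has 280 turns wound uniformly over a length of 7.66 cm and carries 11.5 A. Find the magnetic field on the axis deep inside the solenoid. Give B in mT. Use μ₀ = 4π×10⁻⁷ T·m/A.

Inside a long solenoid, B = μ₀nI with n = 3655 turns/m.
B = 4π×10⁻⁷ × 3655 × 11.5 = 5.28×10⁻² T.

B ≈ 52.8 mT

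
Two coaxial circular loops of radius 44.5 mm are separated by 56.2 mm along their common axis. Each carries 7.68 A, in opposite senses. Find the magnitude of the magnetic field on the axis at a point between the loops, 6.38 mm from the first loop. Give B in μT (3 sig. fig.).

B ≈ 73.1 μT

Each loop contributes B = μ₀IR²/[2(R²+z²)^(3/2)] on the axis, with z measured from that loop.
Loop 1 (z = 0.00638 m): B₁ = 1.05×10⁻⁴ T. Loop 2 (z = 0.04982 m): B₂ = 3.21×10⁻⁵ T.
The fields oppose: B = |B₁ − B₂| = 7.31×10⁻⁵ T.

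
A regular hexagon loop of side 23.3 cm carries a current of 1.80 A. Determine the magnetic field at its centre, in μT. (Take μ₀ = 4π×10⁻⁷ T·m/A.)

B ≈ 5.35 μT

Each side is a finite straight segment at perpendicular distance d = a/(2 tan(π/6)) = 0.2018 m from the centre, with end-angles ±π/6.
One side contributes B₁ = (μ₀I/4πd)·2 sin(π/6) = 8.92×10⁻⁷ T.
All 6 sides add in the same direction: B = 6 × 8.92×10⁻⁷ = 5.35×10⁻⁶ T.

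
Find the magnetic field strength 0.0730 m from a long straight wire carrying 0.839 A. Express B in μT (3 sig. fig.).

For an infinitely long straight wire, B = μ₀I/(2πd).
B = (4π×10⁻⁷ × 0.839) / (2π × 0.073) = 2.30×10⁻⁶ T.

B ≈ 2.30 μT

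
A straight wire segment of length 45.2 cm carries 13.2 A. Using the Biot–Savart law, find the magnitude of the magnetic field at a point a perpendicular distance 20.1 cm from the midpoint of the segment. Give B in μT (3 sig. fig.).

B ≈ 9.81 μT

For a finite straight segment, B = (μ₀I/4πd)(sinθ₁ + sinθ₂), where θ₁, θ₂ are the angles from the perpendicular to each end.
The perpendicular from the point meets the wire at its midpoint, so each end is L/2 = 0.226 m away along the wire.
sinθ₁ = 0.226/√(0.226²+0.201²) = 0.7472; sinθ₂ = 0.226/√(0.226²+0.201²) = 0.7472.
B = (4π×10⁻⁷ × 13.2) / (4π × 0.201) × (0.7472 + 0.7472) = 9.81×10⁻⁶ T.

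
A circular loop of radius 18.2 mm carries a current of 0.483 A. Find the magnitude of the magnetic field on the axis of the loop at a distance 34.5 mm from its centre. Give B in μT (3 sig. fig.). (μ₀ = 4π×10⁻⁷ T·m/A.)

On the axis of a circular loop, B = μ₀IR² / [2(R²+z²)^(3/2)].
R² + z² = (0.0182)² + (0.0345)² = 0.001521 m², and (R²+z²)^(3/2) = 5.93×10⁻⁵ m³.
B = (4π×10⁻⁷ × 0.483 × 0.0003312) / (2 × 5.93×10⁻⁵) = 1.69×10⁻⁶ T.

B ≈ 1.69 μT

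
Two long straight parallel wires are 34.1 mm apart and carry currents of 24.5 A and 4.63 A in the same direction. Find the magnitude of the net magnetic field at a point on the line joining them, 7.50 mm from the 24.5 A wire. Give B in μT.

Each long wire gives B = μ₀I/(2πd). Distances are d₁ = 0.0075 m and d₂ = 0.0266 m.
B₁ = 6.53×10⁻⁴ T, B₂ = 3.48×10⁻⁵ T.
Between parallel currents the two contributions point in opposite directions, so they subtract. B = |B₁ − B₂| = |6.53×10⁻⁴ − 3.48×10⁻⁵| = 6.19×10⁻⁴ T.

B ≈ 619 μT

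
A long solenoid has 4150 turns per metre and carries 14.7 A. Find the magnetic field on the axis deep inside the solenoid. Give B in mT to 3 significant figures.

Inside a long solenoid, B = μ₀nI with n = 4150 turns/m.
B = 4π×10⁻⁷ × 4150 × 14.7 = 7.67×10⁻² T.

B ≈ 76.7 mT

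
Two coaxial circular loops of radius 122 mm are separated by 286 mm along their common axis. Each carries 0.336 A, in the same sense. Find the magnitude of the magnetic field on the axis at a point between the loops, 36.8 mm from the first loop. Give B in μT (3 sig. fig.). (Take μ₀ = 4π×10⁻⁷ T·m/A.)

Each loop contributes B = μ₀IR²/[2(R²+z²)^(3/2)] on the axis, with z measured from that loop.
Loop 1 (z = 0.0368 m): B₁ = 1.52×10⁻⁶ T. Loop 2 (z = 0.2492 m): B₂ = 1.47×10⁻⁷ T.
The fields add: B = B₁ + B₂ = 1.67×10⁻⁶ T.

B ≈ 1.67 μT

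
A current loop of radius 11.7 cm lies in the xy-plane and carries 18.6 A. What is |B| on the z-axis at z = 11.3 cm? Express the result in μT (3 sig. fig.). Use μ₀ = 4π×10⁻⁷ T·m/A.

B ≈ 37.2 μT

On the axis of a circular loop, B = μ₀IR² / [2(R²+z²)^(3/2)].
R² + z² = (0.117)² + (0.113)² = 0.02646 m², and (R²+z²)^(3/2) = 4.30×10⁻³ m³.
B = (4π×10⁻⁷ × 18.6 × 0.01369) / (2 × 4.30×10⁻³) = 3.72×10⁻⁵ T.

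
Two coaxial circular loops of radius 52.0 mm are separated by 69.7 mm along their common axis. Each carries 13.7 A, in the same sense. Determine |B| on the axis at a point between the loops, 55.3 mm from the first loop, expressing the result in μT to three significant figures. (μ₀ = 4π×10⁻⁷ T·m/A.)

Each loop contributes B = μ₀IR²/[2(R²+z²)^(3/2)] on the axis, with z measured from that loop.
Loop 1 (z = 0.0553 m): B₁ = 5.32×10⁻⁵ T. Loop 2 (z = 0.0144 m): B₂ = 1.48×10⁻⁴ T.
The fields add: B = B₁ + B₂ = 2.01×10⁻⁴ T.

B ≈ 201 μT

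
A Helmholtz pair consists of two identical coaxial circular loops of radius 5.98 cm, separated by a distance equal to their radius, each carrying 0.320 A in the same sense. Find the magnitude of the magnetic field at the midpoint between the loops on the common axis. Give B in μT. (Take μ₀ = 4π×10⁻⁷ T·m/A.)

B ≈ 4.81 μT

Each loop contributes B = μ₀IR²/[2(R²+z²)^(3/2)] on the axis, with z measured from that loop.
Loop 1 (z = 0.0299 m): B₁ = 2.41×10⁻⁶ T. Loop 2 (z = 0.0299 m): B₂ = 2.41×10⁻⁶ T.
The fields add: B = B₁ + B₂ = 4.81×10⁻⁶ T.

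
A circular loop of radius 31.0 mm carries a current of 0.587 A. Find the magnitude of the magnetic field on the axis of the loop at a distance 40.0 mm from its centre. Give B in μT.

B ≈ 2.73 μT

On the axis of a circular loop, B = μ₀IR² / [2(R²+z²)^(3/2)].
R² + z² = (0.031)² + (0.04)² = 0.002561 m², and (R²+z²)^(3/2) = 1.30×10⁻⁴ m³.
B = (4π×10⁻⁷ × 0.587 × 0.000961) / (2 × 1.30×10⁻⁴) = 2.73×10⁻⁶ T.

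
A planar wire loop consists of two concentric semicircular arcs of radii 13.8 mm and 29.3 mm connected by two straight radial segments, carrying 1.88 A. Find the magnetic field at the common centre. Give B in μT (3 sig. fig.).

The radial connectors point toward the centre, so dl × r̂ = 0 and they contribute nothing.
Each semicircle gives μ₀I/(4R): inner arc 4.28×10⁻⁵ T, outer arc 2.02×10⁻⁵ T.
The two arcs carry current in opposite angular senses, so their fields oppose: B = |4.28×10⁻⁵ − 2.02×10⁻⁵| = 2.26×10⁻⁵ T.

B ≈ 22.6 μT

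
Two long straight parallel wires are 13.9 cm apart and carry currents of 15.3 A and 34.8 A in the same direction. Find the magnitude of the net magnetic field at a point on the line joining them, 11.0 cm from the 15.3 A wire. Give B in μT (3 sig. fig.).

Each long wire gives B = μ₀I/(2πd). Distances are d₁ = 0.11 m and d₂ = 0.029 m.
B₁ = 2.78×10⁻⁵ T, B₂ = 2.40×10⁻⁴ T.
Between parallel currents the two contributions point in opposite directions, so they subtract. B = |B₁ − B₂| = |2.78×10⁻⁵ − 2.40×10⁻⁴| = 2.12×10⁻⁴ T.

B ≈ 212 μT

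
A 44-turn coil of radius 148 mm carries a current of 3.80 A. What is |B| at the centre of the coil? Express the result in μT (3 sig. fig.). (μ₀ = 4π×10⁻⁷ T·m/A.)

For an N-turn flat coil, B = Nμ₀I/(2R) with R = 0.148 m.
B = 44 × 1.61×10⁻⁵ T = 7.10×10⁻⁴ T.

B ≈ 710 μT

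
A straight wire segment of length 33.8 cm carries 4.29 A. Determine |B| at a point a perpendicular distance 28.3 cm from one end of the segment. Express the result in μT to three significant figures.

B ≈ 1.16 μT

For a finite straight segment, B = (μ₀I/4πd)(sinθ₁ + sinθ₂), where θ₁, θ₂ are the angles from the perpendicular to each end.
The perpendicular foot is at one end, so the two end-offsets along the wire are 0 and L = 0.338 m.
sinθ₁ = 0/√(0²+0.283²) = 0.0000; sinθ₂ = 0.338/√(0.338²+0.283²) = 0.7667.
B = (4π×10⁻⁷ × 4.29) / (4π × 0.283) × (0.0000 + 0.7667) = 1.16×10⁻⁶ T.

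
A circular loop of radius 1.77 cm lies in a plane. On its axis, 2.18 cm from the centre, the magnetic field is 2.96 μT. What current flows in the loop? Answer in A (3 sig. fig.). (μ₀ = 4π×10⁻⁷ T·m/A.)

I ≈ 0.333 A

On the axis of a loop, B = μ₀IR²/[2(R²+z²)^(3/2)], so I = 2B(R²+z²)^(3/2)/(μ₀R²).
R² + z² = 0.0003133 + 0.0004752 = 0.0007885 m²; raised to 3/2 gives 2.21×10⁻⁵ m³.
I = 2 × 2.96×10⁻⁶ × 2.21×10⁻⁵ / (1.26×10⁻⁶ × 0.0003133) = 0.333 A.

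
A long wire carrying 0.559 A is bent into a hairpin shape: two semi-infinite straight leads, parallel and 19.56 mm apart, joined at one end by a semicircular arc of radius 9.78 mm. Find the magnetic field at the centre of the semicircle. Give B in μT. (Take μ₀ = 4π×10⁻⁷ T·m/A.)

B ≈ 29.4 μT

The semicircular arc contributes B_arc = μ₀I·π/(4πR) = μ₀I/(4R) = 1.80×10⁻⁵ T.
Each semi-infinite lead is at perpendicular distance R = 0.00978 m from the centre, with the perpendicular foot at its near end, so it contributes μ₀I/(4πR); both point the same way, together 1.14×10⁻⁵ T.
Arc and leads all point the same direction: B = 1.80×10⁻⁵ + 1.14×10⁻⁵ = 2.94×10⁻⁵ T.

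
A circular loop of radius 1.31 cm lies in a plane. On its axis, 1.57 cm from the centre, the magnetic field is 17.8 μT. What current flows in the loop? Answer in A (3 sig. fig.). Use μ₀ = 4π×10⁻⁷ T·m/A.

On the axis of a loop, B = μ₀IR²/[2(R²+z²)^(3/2)], so I = 2B(R²+z²)^(3/2)/(μ₀R²).
R² + z² = 0.0001716 + 0.0002465 = 0.0004181 m²; raised to 3/2 gives 8.55×10⁻⁶ m³.
I = 2 × 1.78×10⁻⁵ × 8.55×10⁻⁶ / (1.26×10⁻⁶ × 0.0001716) = 1.41 A.

I ≈ 1.41 A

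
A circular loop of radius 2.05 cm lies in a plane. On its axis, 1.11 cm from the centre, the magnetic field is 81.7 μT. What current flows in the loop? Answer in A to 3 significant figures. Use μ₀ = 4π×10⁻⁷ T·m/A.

On the axis of a loop, B = μ₀IR²/[2(R²+z²)^(3/2)], so I = 2B(R²+z²)^(3/2)/(μ₀R²).
R² + z² = 0.0004202 + 0.0001232 = 0.0005435 m²; raised to 3/2 gives 1.27×10⁻⁵ m³.
I = 2 × 8.17×10⁻⁵ × 1.27×10⁻⁵ / (1.26×10⁻⁶ × 0.0004202) = 3.92 A.

I ≈ 3.92 A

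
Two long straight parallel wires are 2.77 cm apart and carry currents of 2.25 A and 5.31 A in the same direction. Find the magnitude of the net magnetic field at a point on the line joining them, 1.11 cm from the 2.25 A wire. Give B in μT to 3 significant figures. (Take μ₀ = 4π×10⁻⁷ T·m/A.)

B ≈ 23.4 μT

Each long wire gives B = μ₀I/(2πd). Distances are d₁ = 0.0111 m and d₂ = 0.0166 m.
B₁ = 4.05×10⁻⁵ T, B₂ = 6.40×10⁻⁵ T.
Between parallel currents the two contributions point in opposite directions, so they subtract. B = |B₁ − B₂| = |4.05×10⁻⁵ − 6.40×10⁻⁵| = 2.34×10⁻⁵ T.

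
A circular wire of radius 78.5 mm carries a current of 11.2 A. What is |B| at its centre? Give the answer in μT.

At the centre of a circular loop the Biot–Savart law gives B = μ₀I/(2R).
B = (4π×10⁻⁷ × 11.2) / (2 × 0.0785) = 8.96×10⁻⁵ T.

B ≈ 89.6 μT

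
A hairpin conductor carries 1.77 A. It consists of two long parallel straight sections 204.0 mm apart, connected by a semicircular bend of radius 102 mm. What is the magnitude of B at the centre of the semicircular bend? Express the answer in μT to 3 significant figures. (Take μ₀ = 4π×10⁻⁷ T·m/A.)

The semicircular arc contributes B_arc = μ₀I·π/(4πR) = μ₀I/(4R) = 5.45×10⁻⁶ T.
Each semi-infinite lead is at perpendicular distance R = 0.102 m from the centre, with the perpendicular foot at its near end, so it contributes μ₀I/(4πR); both point the same way, together 3.47×10⁻⁶ T.
Arc and leads all point the same direction: B = 5.45×10⁻⁶ + 3.47×10⁻⁶ = 8.92×10⁻⁶ T.

B ≈ 8.92 μT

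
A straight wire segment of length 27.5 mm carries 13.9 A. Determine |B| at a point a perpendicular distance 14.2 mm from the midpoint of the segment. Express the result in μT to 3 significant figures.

B ≈ 136 μT

For a finite straight segment, B = (μ₀I/4πd)(sinθ₁ + sinθ₂), where θ₁, θ₂ are the angles from the perpendicular to each end.
The perpendicular from the point meets the wire at its midpoint, so each end is L/2 = 0.01375 m away along the wire.
sinθ₁ = 0.01375/√(0.01375²+0.0142²) = 0.6956; sinθ₂ = 0.01375/√(0.01375²+0.0142²) = 0.6956.
B = (4π×10⁻⁷ × 13.9) / (4π × 0.0142) × (0.6956 + 0.6956) = 1.36×10⁻⁴ T.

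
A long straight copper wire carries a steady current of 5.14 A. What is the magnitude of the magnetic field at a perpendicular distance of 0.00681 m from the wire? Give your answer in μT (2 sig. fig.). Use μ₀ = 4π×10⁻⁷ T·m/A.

B ≈ 150 μT

For an infinitely long straight wire, B = μ₀I/(2πd).
B = (4π×10⁻⁷ × 5.14) / (2π × 0.00681) = 1.51×10⁻⁴ T.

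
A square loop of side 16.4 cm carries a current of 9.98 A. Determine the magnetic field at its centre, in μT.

Each side is a finite straight segment at perpendicular distance d = a/(2 tan(π/4)) = 0.082 m from the centre, with end-angles ±π/4.
One side contributes B₁ = (μ₀I/4πd)·2 sin(π/4) = 1.72×10⁻⁵ T.
All 4 sides add in the same direction: B = 4 × 1.72×10⁻⁵ = 6.88×10⁻⁵ T.

B ≈ 68.8 μT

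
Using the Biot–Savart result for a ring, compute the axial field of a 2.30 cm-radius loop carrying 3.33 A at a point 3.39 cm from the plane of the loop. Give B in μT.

On the axis of a circular loop, B = μ₀IR² / [2(R²+z²)^(3/2)].
R² + z² = (0.023)² + (0.0339)² = 0.001678 m², and (R²+z²)^(3/2) = 6.87×10⁻⁵ m³.
B = (4π×10⁻⁷ × 3.33 × 0.000529) / (2 × 6.87×10⁻⁵) = 1.61×10⁻⁵ T.

B ≈ 16.1 μT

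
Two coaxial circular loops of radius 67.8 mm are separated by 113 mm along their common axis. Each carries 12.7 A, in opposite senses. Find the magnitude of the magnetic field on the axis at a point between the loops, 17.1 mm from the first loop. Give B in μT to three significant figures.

Each loop contributes B = μ₀IR²/[2(R²+z²)^(3/2)] on the axis, with z measured from that loop.
Loop 1 (z = 0.0171 m): B₁ = 1.07×10⁻⁴ T. Loop 2 (z = 0.0959 m): B₂ = 2.26×10⁻⁵ T.
The fields oppose: B = |B₁ − B₂| = 8.47×10⁻⁵ T.

B ≈ 84.7 μT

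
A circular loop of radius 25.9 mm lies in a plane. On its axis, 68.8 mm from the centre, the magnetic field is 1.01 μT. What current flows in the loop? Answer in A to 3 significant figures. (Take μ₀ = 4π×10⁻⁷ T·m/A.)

On the axis of a loop, B = μ₀IR²/[2(R²+z²)^(3/2)], so I = 2B(R²+z²)^(3/2)/(μ₀R²).
R² + z² = 0.0006708 + 0.004733 = 0.005404 m²; raised to 3/2 gives 3.97×10⁻⁴ m³.
I = 2 × 1.01×10⁻⁶ × 3.97×10⁻⁴ / (1.26×10⁻⁶ × 0.0006708) = 0.952 A.

I ≈ 0.952 A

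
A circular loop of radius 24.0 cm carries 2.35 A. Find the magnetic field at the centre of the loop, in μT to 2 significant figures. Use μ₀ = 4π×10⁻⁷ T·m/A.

At the centre of a circular loop the Biot–Savart law gives B = μ₀I/(2R).
B = (4π×10⁻⁷ × 2.35) / (2 × 0.24) = 6.15×10⁻⁶ T.

B ≈ 6.2 μT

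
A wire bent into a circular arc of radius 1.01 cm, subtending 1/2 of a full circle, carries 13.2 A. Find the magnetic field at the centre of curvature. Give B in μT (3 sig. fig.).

B ≈ 411 μT

The Biot–Savart field of a circular arc at its centre is B = μ₀Iφ/(4πR), with φ = 3.142 rad.
B = (4π×10⁻⁷ × 13.2 × 3.142) / (4π × 0.0101) = 4.11×10⁻⁴ T.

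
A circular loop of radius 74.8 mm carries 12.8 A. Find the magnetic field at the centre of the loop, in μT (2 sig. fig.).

At the centre of a circular loop the Biot–Savart law gives B = μ₀I/(2R).
B = (4π×10⁻⁷ × 12.8) / (2 × 0.0748) = 1.08×10⁻⁴ T.

B ≈ 110 μT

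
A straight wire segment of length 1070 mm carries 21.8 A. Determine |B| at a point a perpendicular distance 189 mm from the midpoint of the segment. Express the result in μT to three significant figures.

B ≈ 21.8 μT

For a finite straight segment, B = (μ₀I/4πd)(sinθ₁ + sinθ₂), where θ₁, θ₂ are the angles from the perpendicular to each end.
The perpendicular from the point meets the wire at its midpoint, so each end is L/2 = 0.535 m away along the wire.
sinθ₁ = 0.535/√(0.535²+0.189²) = 0.9429; sinθ₂ = 0.535/√(0.535²+0.189²) = 0.9429.
B = (4π×10⁻⁷ × 21.8) / (4π × 0.189) × (0.9429 + 0.9429) = 2.18×10⁻⁵ T.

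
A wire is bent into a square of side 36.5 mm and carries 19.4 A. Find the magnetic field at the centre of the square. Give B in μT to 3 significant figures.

Each side is a finite straight segment at perpendicular distance d = a/(2 tan(π/4)) = 0.01825 m from the centre, with end-angles ±π/4.
One side contributes B₁ = (μ₀I/4πd)·2 sin(π/4) = 1.50×10⁻⁴ T.
All 4 sides add in the same direction: B = 4 × 1.50×10⁻⁴ = 6.01×10⁻⁴ T.

B ≈ 601 μT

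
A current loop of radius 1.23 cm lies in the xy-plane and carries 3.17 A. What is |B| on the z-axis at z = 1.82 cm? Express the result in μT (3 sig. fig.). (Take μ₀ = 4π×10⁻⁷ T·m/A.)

On the axis of a circular loop, B = μ₀IR² / [2(R²+z²)^(3/2)].
R² + z² = (0.0123)² + (0.0182)² = 0.0004825 m², and (R²+z²)^(3/2) = 1.06×10⁻⁵ m³.
B = (4π×10⁻⁷ × 3.17 × 0.0001513) / (2 × 1.06×10⁻⁵) = 2.84×10⁻⁵ T.

B ≈ 28.4 μT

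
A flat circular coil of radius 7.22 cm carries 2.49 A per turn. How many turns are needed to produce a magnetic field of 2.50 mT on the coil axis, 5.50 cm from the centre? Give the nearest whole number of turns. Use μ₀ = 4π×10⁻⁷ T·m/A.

For an N-turn coil, B = Nμ₀IR²/[2(R²+z²)^(3/2)]. A single turn gives B₁ = 1.09×10⁻⁵ T with R = 0.0722 m, z = 0.055 m.
N = B/B₁ = 2.50×10⁻³ / 1.09×10⁻⁵ = 229.20.

N = 229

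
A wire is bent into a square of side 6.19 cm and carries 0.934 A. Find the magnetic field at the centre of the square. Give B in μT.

B ≈ 17.1 μT

Each side is a finite straight segment at perpendicular distance d = a/(2 tan(π/4)) = 0.03095 m from the centre, with end-angles ±π/4.
One side contributes B₁ = (μ₀I/4πd)·2 sin(π/4) = 4.27×10⁻⁶ T.
All 4 sides add in the same direction: B = 4 × 4.27×10⁻⁶ = 1.71×10⁻⁵ T.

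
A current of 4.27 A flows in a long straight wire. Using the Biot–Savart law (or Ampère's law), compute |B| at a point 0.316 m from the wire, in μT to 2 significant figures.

B ≈ 2.7 μT

For an infinitely long straight wire, B = μ₀I/(2πd).
B = (4π×10⁻⁷ × 4.27) / (2π × 0.316) = 2.70×10⁻⁶ T.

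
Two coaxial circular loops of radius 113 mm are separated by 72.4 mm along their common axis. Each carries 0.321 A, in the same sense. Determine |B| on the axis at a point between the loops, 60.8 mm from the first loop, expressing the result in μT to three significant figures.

Each loop contributes B = μ₀IR²/[2(R²+z²)^(3/2)] on the axis, with z measured from that loop.
Loop 1 (z = 0.0608 m): B₁ = 1.22×10⁻⁶ T. Loop 2 (z = 0.0116 m): B₂ = 1.76×10⁻⁶ T.
The fields add: B = B₁ + B₂ = 2.98×10⁻⁶ T.

B ≈ 2.98 μT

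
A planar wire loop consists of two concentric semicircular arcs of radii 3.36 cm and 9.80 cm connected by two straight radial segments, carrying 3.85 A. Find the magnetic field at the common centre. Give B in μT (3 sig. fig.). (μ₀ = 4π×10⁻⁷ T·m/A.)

B ≈ 23.7 μT

The radial connectors point toward the centre, so dl × r̂ = 0 and they contribute nothing.
Each semicircle gives μ₀I/(4R): inner arc 3.60×10⁻⁵ T, outer arc 1.23×10⁻⁵ T.
The two arcs carry current in opposite angular senses, so their fields oppose: B = |3.60×10⁻⁵ − 1.23×10⁻⁵| = 2.37×10⁻⁵ T.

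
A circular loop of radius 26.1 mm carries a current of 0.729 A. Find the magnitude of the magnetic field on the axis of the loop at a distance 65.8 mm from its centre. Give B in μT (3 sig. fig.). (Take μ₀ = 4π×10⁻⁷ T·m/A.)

B ≈ 0.880 μT

On the axis of a circular loop, B = μ₀IR² / [2(R²+z²)^(3/2)].
R² + z² = (0.0261)² + (0.0658)² = 0.005011 m², and (R²+z²)^(3/2) = 3.55×10⁻⁴ m³.
B = (4π×10⁻⁷ × 0.729 × 0.0006812) / (2 × 3.55×10⁻⁴) = 8.80×10⁻⁷ T.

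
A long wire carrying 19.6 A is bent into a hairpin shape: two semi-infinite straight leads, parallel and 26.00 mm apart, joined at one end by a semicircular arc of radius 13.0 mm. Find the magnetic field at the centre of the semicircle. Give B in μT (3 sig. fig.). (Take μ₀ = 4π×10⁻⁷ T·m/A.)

B ≈ 775 μT

The semicircular arc contributes B_arc = μ₀I·π/(4πR) = μ₀I/(4R) = 4.74×10⁻⁴ T.
Each semi-infinite lead is at perpendicular distance R = 0.013 m from the centre, with the perpendicular foot at its near end, so it contributes μ₀I/(4πR); both point the same way, together 3.02×10⁻⁴ T.
Arc and leads all point the same direction: B = 4.74×10⁻⁴ + 3.02×10⁻⁴ = 7.75×10⁻⁴ T.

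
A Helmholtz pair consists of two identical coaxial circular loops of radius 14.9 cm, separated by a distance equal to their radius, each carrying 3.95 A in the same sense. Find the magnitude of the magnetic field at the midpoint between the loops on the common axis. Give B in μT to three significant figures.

Each loop contributes B = μ₀IR²/[2(R²+z²)^(3/2)] on the axis, with z measured from that loop.
Loop 1 (z = 0.0745 m): B₁ = 1.19×10⁻⁵ T. Loop 2 (z = 0.0745 m): B₂ = 1.19×10⁻⁵ T.
The fields add: B = B₁ + B₂ = 2.38×10⁻⁵ T.

B ≈ 23.8 μT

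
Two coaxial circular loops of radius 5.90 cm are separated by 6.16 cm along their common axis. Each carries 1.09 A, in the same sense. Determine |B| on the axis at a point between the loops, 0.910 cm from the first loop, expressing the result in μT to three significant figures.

Each loop contributes B = μ₀IR²/[2(R²+z²)^(3/2)] on the axis, with z measured from that loop.
Loop 1 (z = 0.0091 m): B₁ = 1.12×10⁻⁵ T. Loop 2 (z = 0.0525 m): B₂ = 4.84×10⁻⁶ T.
The fields add: B = B₁ + B₂ = 1.60×10⁻⁵ T.

B ≈ 16.0 μT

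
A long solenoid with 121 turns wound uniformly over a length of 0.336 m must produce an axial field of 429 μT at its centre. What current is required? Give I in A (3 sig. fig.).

I ≈ 0.948 A

Inside a long solenoid B = μ₀nI with n = 360.1 m⁻¹, so I = B/(μ₀n).
I = 4.29×10⁻⁴ / (4π×10⁻⁷ × 360.1) = 0.948 A.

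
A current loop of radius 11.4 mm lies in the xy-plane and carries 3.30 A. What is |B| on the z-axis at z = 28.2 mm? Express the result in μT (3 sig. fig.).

B ≈ 9.58 μT

On the axis of a circular loop, B = μ₀IR² / [2(R²+z²)^(3/2)].
R² + z² = (0.0114)² + (0.0282)² = 0.0009252 m², and (R²+z²)^(3/2) = 2.81×10⁻⁵ m³.
B = (4π×10⁻⁷ × 3.30 × 0.00013) / (2 × 2.81×10⁻⁵) = 9.58×10⁻⁶ T.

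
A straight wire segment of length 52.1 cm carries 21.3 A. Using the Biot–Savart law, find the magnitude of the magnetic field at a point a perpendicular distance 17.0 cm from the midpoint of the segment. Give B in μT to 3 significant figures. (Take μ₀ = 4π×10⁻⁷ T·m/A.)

For a finite straight segment, B = (μ₀I/4πd)(sinθ₁ + sinθ₂), where θ₁, θ₂ are the angles from the perpendicular to each end.
The perpendicular from the point meets the wire at its midpoint, so each end is L/2 = 0.2605 m away along the wire.
sinθ₁ = 0.2605/√(0.2605²+0.17²) = 0.8375; sinθ₂ = 0.2605/√(0.2605²+0.17²) = 0.8375.
B = (4π×10⁻⁷ × 21.3) / (4π × 0.17) × (0.8375 + 0.8375) = 2.10×10⁻⁵ T.

B ≈ 21.0 μT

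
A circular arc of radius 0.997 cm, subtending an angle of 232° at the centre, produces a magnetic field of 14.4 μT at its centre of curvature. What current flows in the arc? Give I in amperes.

I ≈ 0.355 A

For a circular arc, B = μ₀Iφ/(4πR) with φ in radians; here φ = 4.049 rad.
So I = 4πRB/(μ₀φ) = 4π × 0.00997 × 1.44×10⁻⁵ / (4π×10⁻⁷ × 4.049) = 0.355 A.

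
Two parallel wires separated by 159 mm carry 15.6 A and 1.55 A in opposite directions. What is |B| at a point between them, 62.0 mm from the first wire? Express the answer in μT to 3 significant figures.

B ≈ 53.5 μT

Each long wire gives B = μ₀I/(2πd). Distances are d₁ = 0.062 m and d₂ = 0.097 m.
B₁ = 5.03×10⁻⁵ T, B₂ = 3.20×10⁻⁶ T.
Between antiparallel currents both contributions point the same way, so they add. B = B₁ + B₂ = 5.03×10⁻⁵ + 3.20×10⁻⁶ = 5.35×10⁻⁵ T.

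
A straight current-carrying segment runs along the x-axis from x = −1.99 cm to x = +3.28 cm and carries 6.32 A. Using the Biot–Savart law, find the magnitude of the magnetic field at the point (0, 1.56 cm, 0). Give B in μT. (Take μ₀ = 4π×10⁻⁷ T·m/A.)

B ≈ 68.5 μT

For a finite straight segment, B = (μ₀I/4πd)(sinθ₁ + sinθ₂), where θ₁, θ₂ are the angles from the perpendicular to each end.
The perpendicular distance is d = 0.0156 m; the end-offsets along the wire are a = 0.0199 m and b = 0.0328 m.
sinθ₁ = 0.0199/√(0.0199²+0.0156²) = 0.7870; sinθ₂ = 0.0328/√(0.0328²+0.0156²) = 0.9031.
B = (4π×10⁻⁷ × 6.32) / (4π × 0.0156) × (0.7870 + 0.9031) = 6.85×10⁻⁵ T.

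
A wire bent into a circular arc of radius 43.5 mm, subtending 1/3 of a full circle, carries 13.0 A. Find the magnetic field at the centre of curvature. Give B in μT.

B ≈ 62.6 μT

The Biot–Savart field of a circular arc at its centre is B = μ₀Iφ/(4πR), with φ = 2.094 rad.
B = (4π×10⁻⁷ × 13.0 × 2.094) / (4π × 0.0435) = 6.26×10⁻⁵ T.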